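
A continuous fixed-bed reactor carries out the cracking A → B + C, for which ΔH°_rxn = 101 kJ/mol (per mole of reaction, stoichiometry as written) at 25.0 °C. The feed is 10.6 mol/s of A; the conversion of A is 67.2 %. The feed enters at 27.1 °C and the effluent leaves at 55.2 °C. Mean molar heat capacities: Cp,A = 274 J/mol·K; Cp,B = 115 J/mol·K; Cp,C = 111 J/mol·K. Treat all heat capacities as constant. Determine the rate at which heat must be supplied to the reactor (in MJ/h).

Extent of reaction ξ = 0.672 × 10.6 = 7.1232 mol/s
Reaction term: ξ·ΔH°_rxn = 7.1232 × 101 = 719.44 kJ/s
Sensible, feed 27.1→25 °C: -6.0992 kJ/s
Outlet flows (mol/s): A 3.4768, B 7.1232, C 7.1232
Sensible, products 25→55.2 °C: 77.387 kJ/s
Q = ΔH = 790.73 kJ/s = 790.73 kW
Heat supplied = 2846.6 MJ/h

Q_in = 2850 MJ/h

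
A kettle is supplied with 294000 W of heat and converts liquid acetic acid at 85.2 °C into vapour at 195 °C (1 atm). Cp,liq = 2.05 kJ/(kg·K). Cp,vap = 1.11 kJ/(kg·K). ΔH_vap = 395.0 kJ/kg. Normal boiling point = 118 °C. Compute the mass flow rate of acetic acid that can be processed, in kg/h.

Δh = 2.05×(118−85.2) + 395.0 + 1.11×(195−118) = 547.71 kJ/kg
Q = 294000 W = 294 kJ/s = 1.0584e+06 kJ/h
ṁ = Q/Δh = 1.0584e+06 / 547.71 = 1932.4 kg/h

ṁ = 1930 kg/h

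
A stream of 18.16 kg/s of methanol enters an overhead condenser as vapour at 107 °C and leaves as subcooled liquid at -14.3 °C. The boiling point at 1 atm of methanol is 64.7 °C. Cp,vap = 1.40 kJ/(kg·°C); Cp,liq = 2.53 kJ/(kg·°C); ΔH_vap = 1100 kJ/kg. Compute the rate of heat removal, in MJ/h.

Q_c = 88900 MJ/h

vapour 107→64.7 °C: -59.22 kJ/kg
condensation at 64.7 °C: -1100 kJ/kg
liquid 64.7→-14.3 °C: -199.87 kJ/kg
Δh = -59.22 + -1100 + -199.87 = -1359.1 kJ/kg
Q = ṁ·Δh = 18.16 kg/s × -1359.1 kJ/kg = -24681 kJ/s
|Q| = 24681 kW = 88852 MJ/h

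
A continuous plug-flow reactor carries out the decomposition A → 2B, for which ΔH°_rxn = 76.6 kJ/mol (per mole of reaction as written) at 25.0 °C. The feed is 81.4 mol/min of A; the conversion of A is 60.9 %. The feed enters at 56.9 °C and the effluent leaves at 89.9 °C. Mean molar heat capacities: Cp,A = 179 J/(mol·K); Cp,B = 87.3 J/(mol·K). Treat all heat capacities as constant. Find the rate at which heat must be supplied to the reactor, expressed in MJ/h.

Extent of reaction ξ = 0.609 × 81.4 = 49.573 mol/min
Reaction term: ξ·ΔH°_rxn = 49.573 × 76.6 = 3797.3 kJ/min
Sensible, feed 56.9→25 °C: -464.8 kJ/min
Outlet flows (mol/min): A 31.827, B 99.145
Sensible, products 25→89.9 °C: 931.48 kJ/min
Q = ΔH = 4263.9 kJ/min = 71.066 kW
Heat supplied = 255.84 MJ/h

Q_in = 256 MJ/h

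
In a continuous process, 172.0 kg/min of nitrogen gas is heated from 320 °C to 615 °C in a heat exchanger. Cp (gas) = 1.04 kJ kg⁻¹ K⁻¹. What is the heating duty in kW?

Q = 879 kW

Q = ṁ·Cp·ΔT = 172.0 × 1.04 × (615 − 320) = 52770 kJ/min
Converting: 52770 / 60 s = 879.49 kW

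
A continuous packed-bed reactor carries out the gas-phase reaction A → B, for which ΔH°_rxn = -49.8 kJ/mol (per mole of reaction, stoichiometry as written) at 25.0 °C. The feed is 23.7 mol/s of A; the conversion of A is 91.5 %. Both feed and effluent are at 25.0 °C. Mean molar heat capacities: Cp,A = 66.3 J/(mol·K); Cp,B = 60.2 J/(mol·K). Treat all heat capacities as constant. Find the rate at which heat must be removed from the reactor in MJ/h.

Extent of reaction ξ = 0.915 × 23.7 = 21.686 mol/s
Reaction term: ξ·ΔH°_rxn = 21.686 × -49.8 = -1079.9 kJ/s
Q = ΔH = -1079.9 kJ/s = -1079.9 kW
Heat removed = 3887.8 MJ/h

Q_out = 3890 MJ/h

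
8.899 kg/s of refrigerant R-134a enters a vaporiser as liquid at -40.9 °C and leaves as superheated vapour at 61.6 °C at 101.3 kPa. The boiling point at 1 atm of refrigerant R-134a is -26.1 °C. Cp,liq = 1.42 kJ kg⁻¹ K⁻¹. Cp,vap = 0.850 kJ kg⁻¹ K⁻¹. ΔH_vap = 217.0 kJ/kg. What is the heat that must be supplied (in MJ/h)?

Q = 10000 MJ/h

liquid -40.9→-26.1 °C: 21.016 kJ/kg
vaporisation at -26.1 °C: 217 kJ/kg
vapour -26.1→61.6 °C: 74.545 kJ/kg
Δh = 21.016 + 217 + 74.545 = 312.56 kJ/kg
Q = ṁ·Δh = 8.899 kg/s × 312.56 kJ/kg = 2781.5 kJ/s
|Q| = 2781.5 kW = 10013 MJ/h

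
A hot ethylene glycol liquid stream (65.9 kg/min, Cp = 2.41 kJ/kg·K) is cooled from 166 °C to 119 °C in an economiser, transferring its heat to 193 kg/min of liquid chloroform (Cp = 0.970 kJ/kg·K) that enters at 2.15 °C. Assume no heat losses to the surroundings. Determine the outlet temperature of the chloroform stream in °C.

T_c,out = 42.0 °C

Heat released by hot stream: Q = 65.9 × 2.41 × (166 − 119) = 7464.5 kJ/min
Energy balance on cold side (adiabatic exchanger): Q = ṁ_c·Cp_c·(T_c,out − T_c,in)
T_c,out = 2.15 + 7464.5/(193 × 0.970) = 42.022 °C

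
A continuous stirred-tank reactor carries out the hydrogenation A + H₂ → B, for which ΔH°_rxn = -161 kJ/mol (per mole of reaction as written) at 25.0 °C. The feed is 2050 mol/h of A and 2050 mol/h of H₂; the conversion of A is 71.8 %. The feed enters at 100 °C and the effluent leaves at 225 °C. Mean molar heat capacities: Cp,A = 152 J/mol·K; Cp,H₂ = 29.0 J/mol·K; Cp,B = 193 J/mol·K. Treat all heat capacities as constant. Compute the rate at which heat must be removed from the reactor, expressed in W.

Extent of reaction ξ = 0.718 × 2050 = 1471.9 mol/h
Reaction term: ξ·ΔH°_rxn = 1471.9 × -161 = -236980 kJ/h
Sensible, feed 100→25 °C: -27829 kJ/h
Outlet flows (mol/h): A 578.1, H₂ 578.1, B 1471.9
Sensible, products 25→225 °C: 77743 kJ/h
Q = ΔH = -187060 kJ/h = -51.962 kW
Heat removed = 51962 W

Q_out = 52000 W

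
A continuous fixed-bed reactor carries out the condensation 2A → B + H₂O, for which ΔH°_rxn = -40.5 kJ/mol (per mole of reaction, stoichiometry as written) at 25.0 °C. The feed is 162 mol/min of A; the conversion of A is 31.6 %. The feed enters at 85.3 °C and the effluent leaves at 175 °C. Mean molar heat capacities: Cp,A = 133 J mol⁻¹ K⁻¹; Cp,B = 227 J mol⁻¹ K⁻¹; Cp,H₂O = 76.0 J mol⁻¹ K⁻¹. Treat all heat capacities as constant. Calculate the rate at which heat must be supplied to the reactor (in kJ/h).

Q_in = 62300 kJ/h

Extent of reaction ξ = 0.316 × 162 / 2 = 25.596 mol/min
Reaction term: ξ·ΔH°_rxn = 25.596 × -40.5 = -1036.6 kJ/min
Sensible, feed 85.3→25 °C: -1299.2 kJ/min
Outlet flows (mol/min): A 110.81, B 25.596, H₂O 25.596
Sensible, products 25→175 °C: 3374 kJ/min
Q = ΔH = 1038.1 kJ/min = 17.302 kW
Heat supplied = 62286 kJ/h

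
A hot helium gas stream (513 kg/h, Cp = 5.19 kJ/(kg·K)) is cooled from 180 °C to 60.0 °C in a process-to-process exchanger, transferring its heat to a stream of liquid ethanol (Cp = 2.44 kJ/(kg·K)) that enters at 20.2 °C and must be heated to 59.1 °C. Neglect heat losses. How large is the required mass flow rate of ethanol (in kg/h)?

ṁ_c = 3370 kg/h

Heat released by hot stream: Q = 513 × 5.19 × (180 − 60.0) = 319500 kJ/h
Energy balance on cold side (adiabatic exchanger): Q = ṁ_c·Cp_c·(T_c,out − T_c,in)
ṁ_c = 319500 / [2.44 × (59.1 − 20.2)] = 3366.1 kg/h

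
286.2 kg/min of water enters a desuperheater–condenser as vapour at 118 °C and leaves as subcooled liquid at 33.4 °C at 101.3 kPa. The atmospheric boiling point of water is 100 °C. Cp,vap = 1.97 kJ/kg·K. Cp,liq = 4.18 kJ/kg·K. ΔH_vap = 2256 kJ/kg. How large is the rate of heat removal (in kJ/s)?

Q_c = 12300 kJ/s

vapour 118→100 °C: -35.46 kJ/kg
condensation at 100 °C: -2256 kJ/kg
liquid 100→33.4 °C: -278.39 kJ/kg
Δh = -35.46 + -2256 + -278.39 = -2569.8 kJ/kg
Q = ṁ·Δh = 286.2 kg/min × -2569.8 kJ/kg = -735490 kJ/min
|Q| = 12258 kW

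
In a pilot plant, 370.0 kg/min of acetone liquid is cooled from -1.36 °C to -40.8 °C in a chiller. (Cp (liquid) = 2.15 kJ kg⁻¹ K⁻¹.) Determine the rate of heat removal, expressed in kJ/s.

Q_c = 523 kJ/s

Q = ṁ·Cp·ΔT = 370.0 × 2.15 × (-40.8 − -1.36) = -31375 kJ/min
Converting: 31375 / 60 s = 522.91 kW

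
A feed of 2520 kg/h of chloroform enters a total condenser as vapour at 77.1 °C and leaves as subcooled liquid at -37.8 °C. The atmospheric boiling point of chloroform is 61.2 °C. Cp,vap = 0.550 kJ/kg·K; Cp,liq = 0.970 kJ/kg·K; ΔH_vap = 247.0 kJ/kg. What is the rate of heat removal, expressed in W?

Q_c = 246000 W

vapour 77.1→61.2 °C: -8.745 kJ/kg
condensation at 61.2 °C: -247 kJ/kg
liquid 61.2→-37.8 °C: -96.03 kJ/kg
Δh = -8.745 + -247 + -96.03 = -351.77 kJ/kg
Q = ṁ·Δh = 2520 kg/h × -351.77 kJ/kg = -886470 kJ/h
|Q| = 246.24 kW = 246240 W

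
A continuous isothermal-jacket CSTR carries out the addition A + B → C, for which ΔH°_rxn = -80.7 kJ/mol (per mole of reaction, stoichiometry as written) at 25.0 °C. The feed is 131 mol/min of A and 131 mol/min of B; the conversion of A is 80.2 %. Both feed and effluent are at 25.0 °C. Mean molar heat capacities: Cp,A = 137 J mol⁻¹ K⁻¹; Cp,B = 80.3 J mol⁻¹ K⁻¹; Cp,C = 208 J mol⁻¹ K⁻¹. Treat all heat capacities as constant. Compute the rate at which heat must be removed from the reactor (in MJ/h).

Q_out = 509 MJ/h

Extent of reaction ξ = 0.802 × 131 = 105.06 mol/min
Reaction term: ξ·ΔH°_rxn = 105.06 × -80.7 = -8478.5 kJ/min
Q = ΔH = -8478.5 kJ/min = -141.31 kW
Heat removed = 508.71 MJ/h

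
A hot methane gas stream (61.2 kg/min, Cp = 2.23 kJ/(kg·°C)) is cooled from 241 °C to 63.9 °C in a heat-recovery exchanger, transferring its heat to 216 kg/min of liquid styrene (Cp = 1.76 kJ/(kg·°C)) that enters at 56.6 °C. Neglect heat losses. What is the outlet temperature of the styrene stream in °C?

Heat released by hot stream: Q = 61.2 × 2.23 × (241 − 63.9) = 24170 kJ/min
Energy balance on cold side (adiabatic exchanger): Q = ṁ_c·Cp_c·(T_c,out − T_c,in)
T_c,out = 56.6 + 24170/(216 × 1.76) = 120.18 °C

T_c,out = 120 °C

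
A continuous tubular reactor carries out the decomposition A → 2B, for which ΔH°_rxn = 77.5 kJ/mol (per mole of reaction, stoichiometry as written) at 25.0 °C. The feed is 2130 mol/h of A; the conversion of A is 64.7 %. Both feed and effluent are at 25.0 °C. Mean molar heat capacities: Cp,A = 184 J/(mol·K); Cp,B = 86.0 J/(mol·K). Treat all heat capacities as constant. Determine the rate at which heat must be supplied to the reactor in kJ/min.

Q_in = 1780 kJ/min

Extent of reaction ξ = 0.647 × 2130 = 1378.1 mol/h
Reaction term: ξ·ΔH°_rxn = 1378.1 × 77.5 = 106800 kJ/h
Q = ΔH = 106800 kJ/h = 29.668 kW
Heat supplied = 1780.1 kJ/min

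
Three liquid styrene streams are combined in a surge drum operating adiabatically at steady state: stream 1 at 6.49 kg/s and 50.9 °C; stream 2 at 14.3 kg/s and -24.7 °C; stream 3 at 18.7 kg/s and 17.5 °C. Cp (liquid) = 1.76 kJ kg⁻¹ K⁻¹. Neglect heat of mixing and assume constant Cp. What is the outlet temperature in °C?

Energy balance with Q = 0: Σ ṁᵢCp,ᵢ(T_out − Tᵢ) = 0
Σ ṁᵢCp,ᵢTᵢ = 6.49×1.76×50.9 + 14.3×1.76×-24.7 + 18.7×1.76×17.5 = 535.71
Σ ṁᵢCp,ᵢ = 6.49×1.76 + 14.3×1.76 + 18.7×1.76 = 69.502
T_out = 535.71 / 69.502 = 7.7078 °C

T_out = 7.71 °C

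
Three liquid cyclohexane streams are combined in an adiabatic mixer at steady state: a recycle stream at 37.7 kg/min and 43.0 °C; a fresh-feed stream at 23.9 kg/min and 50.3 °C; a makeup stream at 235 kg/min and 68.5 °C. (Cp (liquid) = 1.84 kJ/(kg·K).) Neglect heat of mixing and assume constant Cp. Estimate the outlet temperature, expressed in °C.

T_out = 63.8 °C

Adiabatic, steady state ⇒ Σ ṁᵢCp,ᵢ(T_out − Tᵢ) = 0
T_out = Σ ṁᵢCp,ᵢTᵢ / Σ ṁᵢCp,ᵢ
      = 34814 / 545.74 = 63.792 °C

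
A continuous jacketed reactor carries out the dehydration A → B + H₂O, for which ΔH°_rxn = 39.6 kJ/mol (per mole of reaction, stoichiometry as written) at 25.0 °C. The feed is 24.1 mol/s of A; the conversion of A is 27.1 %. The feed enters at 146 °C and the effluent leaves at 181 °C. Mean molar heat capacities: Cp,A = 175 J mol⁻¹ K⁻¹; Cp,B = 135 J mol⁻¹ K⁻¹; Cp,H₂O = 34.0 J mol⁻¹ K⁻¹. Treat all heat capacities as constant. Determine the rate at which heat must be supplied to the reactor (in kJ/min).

Q_in = 24000 kJ/min

Extent of reaction ξ = 0.271 × 24.1 = 6.5311 mol/s
Reaction term: ξ·ΔH°_rxn = 6.5311 × 39.6 = 258.63 kJ/s
Sensible, feed 146→25 °C: -510.32 kJ/s
Outlet flows (mol/s): A 17.569, B 6.5311, H₂O 6.5311
Sensible, products 25→181 °C: 651.82 kJ/s
Q = ΔH = 400.13 kJ/s = 400.13 kW
Heat supplied = 24008 kJ/min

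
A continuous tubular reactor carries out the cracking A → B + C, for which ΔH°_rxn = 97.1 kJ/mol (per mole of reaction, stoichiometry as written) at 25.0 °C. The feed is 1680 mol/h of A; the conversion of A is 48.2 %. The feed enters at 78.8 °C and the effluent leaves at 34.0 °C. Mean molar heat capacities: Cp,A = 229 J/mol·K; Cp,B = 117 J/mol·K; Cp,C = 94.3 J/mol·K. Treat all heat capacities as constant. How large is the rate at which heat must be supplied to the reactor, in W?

Q_in = 17000 W

Extent of reaction ξ = 0.482 × 1680 = 809.76 mol/h
Reaction term: ξ·ΔH°_rxn = 809.76 × 97.1 = 78628 kJ/h
Sensible, feed 78.8→25 °C: -20698 kJ/h
Outlet flows (mol/h): A 870.24, B 809.76, C 809.76
Sensible, products 25→34.0 °C: 3333.5 kJ/h
Q = ΔH = 61263 kJ/h = 17.018 kW
Heat supplied = 17018 W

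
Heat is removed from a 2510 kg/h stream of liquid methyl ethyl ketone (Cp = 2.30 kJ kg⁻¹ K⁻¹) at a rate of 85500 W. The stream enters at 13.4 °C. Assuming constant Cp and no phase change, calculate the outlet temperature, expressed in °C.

Q = 85500 W = 307800 kJ/h
ΔT = Q/(ṁ·Cp) = 307800/(2510×2.30) = 53.317 K
T_out = 13.4 − 53.317 = -39.917 °C

T_out = -39.9 °C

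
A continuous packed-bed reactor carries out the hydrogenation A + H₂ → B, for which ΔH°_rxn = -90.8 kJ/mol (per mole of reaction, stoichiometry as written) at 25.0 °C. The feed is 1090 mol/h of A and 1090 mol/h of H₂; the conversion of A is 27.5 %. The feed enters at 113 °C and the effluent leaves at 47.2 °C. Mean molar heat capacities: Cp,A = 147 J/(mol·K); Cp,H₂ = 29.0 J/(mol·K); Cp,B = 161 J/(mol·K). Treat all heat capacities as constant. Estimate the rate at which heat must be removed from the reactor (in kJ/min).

Q_out = 666 kJ/min

Extent of reaction ξ = 0.275 × 1090 = 299.75 mol/h
Reaction term: ξ·ΔH°_rxn = 299.75 × -90.8 = -27217 kJ/h
Sensible, feed 113→25 °C: -16882 kJ/h
Outlet flows (mol/h): A 790.25, H₂ 790.25, B 299.75
Sensible, products 25→47.2 °C: 4159 kJ/h
Q = ΔH = -39940 kJ/h = -11.094 kW
Heat removed = 665.67 kJ/min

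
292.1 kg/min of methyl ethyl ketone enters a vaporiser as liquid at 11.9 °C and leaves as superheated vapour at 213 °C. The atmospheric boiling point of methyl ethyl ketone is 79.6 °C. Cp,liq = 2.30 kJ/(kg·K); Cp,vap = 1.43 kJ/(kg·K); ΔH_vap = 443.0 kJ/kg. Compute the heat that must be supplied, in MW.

liquid 11.9→79.6 °C: 155.71 kJ/kg
vaporisation at 79.6 °C: 443 kJ/kg
vapour 79.6→213 °C: 190.76 kJ/kg
Δh = 155.71 + 443 + 190.76 = 789.47 kJ/kg
Q = ṁ·Δh = 292.1 kg/min × 789.47 kJ/kg = 230600 kJ/min
|Q| = 3843.4 kW = 3.8434 MW

Q = 3.84 MW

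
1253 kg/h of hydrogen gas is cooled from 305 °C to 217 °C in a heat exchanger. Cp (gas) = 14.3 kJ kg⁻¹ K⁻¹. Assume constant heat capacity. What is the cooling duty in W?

Q = ṁ·Cp·ΔT = 1253 × 14.3 × (217 − 305) = -1.5768e+06 kJ/h
Converting: 1.5768e+06 / 3600 s = 437.99 kW
Cooling duty = 437990 W

Q_c = 438000 W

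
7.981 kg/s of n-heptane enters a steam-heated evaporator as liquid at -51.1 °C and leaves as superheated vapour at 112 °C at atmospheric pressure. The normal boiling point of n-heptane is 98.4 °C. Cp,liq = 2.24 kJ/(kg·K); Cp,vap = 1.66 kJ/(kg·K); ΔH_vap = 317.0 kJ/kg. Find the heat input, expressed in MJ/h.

Q = 19400 MJ/h

liquid -51.1→98.4 °C: 334.88 kJ/kg
vaporisation at 98.4 °C: 317 kJ/kg
vapour 98.4→112 °C: 22.576 kJ/kg
Δh = 334.88 + 317 + 22.576 = 674.46 kJ/kg
Q = ṁ·Δh = 7.981 kg/s × 674.46 kJ/kg = 5382.8 kJ/s
|Q| = 5382.8 kW = 19378 MJ/h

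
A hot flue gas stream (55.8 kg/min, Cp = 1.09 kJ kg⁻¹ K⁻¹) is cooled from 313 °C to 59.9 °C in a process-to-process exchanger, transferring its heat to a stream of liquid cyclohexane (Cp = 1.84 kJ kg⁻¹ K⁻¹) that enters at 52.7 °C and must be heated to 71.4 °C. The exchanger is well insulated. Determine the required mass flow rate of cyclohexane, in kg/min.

ṁ_c = 447 kg/min

Heat released by hot stream: Q = 55.8 × 1.09 × (313 − 59.9) = 15394 kJ/min
Energy balance on cold side (adiabatic exchanger): Q = ṁ_c·Cp_c·(T_c,out − T_c,in)
ṁ_c = 15394 / [1.84 × (71.4 − 52.7)] = 447.4 kg/min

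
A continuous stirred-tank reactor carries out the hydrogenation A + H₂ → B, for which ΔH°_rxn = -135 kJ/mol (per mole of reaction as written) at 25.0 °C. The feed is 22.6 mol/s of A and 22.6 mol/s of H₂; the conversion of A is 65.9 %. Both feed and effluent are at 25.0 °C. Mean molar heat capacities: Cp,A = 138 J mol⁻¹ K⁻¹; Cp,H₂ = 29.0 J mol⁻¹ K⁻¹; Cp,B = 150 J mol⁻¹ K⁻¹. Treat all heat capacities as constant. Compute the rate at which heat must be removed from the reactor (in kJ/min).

Extent of reaction ξ = 0.659 × 22.6 = 14.893 mol/s
Reaction term: ξ·ΔH°_rxn = 14.893 × -135 = -2010.6 kJ/s
Q = ΔH = -2010.6 kJ/s = -2010.6 kW
Heat removed = 120640 kJ/min

Q_out = 121000 kJ/min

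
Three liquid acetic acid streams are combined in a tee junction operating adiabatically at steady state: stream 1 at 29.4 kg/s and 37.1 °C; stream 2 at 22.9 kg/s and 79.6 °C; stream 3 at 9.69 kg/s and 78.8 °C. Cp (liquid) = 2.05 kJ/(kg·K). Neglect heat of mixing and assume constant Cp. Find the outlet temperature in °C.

No heat crosses the boundary, so H_out = H_in.
T_out = Σ ṁᵢCp,ᵢTᵢ / Σ ṁᵢCp,ᵢ
      = 7538.2 / 127.08 = 59.318 °C

T_out = 59.3 °C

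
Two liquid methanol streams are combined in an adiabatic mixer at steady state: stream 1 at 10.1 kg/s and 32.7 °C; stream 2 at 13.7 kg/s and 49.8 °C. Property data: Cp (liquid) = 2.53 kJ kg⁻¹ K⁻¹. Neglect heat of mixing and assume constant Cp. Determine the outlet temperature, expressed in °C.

T_out = 42.5 °C

Energy balance with Q = 0: Σ ṁᵢCp,ᵢ(T_out − Tᵢ) = 0
Σ ṁᵢCp,ᵢTᵢ = 10.1×2.53×32.7 + 13.7×2.53×49.8 = 2561.7
Σ ṁᵢCp,ᵢ = 10.1×2.53 + 13.7×2.53 = 60.214
T_out = 2561.7 / 60.214 = 42.543 °C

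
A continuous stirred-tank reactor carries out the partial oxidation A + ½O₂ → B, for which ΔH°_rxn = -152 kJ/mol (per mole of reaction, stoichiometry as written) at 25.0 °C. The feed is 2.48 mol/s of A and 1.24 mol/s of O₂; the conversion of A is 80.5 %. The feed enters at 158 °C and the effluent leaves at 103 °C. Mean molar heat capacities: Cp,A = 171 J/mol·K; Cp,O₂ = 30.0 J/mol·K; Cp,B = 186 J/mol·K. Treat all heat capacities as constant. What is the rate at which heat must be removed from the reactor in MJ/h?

Q_out = 1180 MJ/h

Extent of reaction ξ = 0.805 × 2.48 = 1.9964 mol/s
Reaction term: ξ·ΔH°_rxn = 1.9964 × -152 = -303.45 kJ/s
Sensible, feed 158→25 °C: -61.35 kJ/s
Outlet flows (mol/s): A 0.4836, O₂ 0.2418, B 1.9964
Sensible, products 25→103 °C: 35.98 kJ/s
Q = ΔH = -328.82 kJ/s = -328.82 kW
Heat removed = 1183.8 MJ/h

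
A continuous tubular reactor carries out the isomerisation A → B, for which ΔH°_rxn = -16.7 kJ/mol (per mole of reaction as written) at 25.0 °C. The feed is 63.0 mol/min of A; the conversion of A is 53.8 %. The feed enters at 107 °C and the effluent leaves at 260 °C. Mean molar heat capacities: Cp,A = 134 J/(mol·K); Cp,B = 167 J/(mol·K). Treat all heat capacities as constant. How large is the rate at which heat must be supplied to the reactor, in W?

Extent of reaction ξ = 0.538 × 63.0 = 33.894 mol/min
Reaction term: ξ·ΔH°_rxn = 33.894 × -16.7 = -566.03 kJ/min
Sensible, feed 107→25 °C: -692.24 kJ/min
Outlet flows (mol/min): A 29.106, B 33.894
Sensible, products 25→260 °C: 2246.7 kJ/min
Q = ΔH = 988.44 kJ/min = 16.474 kW
Heat supplied = 16474 W

Q_in = 16500 W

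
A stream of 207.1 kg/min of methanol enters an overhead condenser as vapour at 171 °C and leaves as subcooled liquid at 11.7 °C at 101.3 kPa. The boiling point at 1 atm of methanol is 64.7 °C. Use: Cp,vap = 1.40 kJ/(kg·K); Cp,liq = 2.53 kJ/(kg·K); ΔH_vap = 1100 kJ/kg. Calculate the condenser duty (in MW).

vapour 171→64.7 °C: -148.82 kJ/kg
condensation at 64.7 °C: -1100 kJ/kg
liquid 64.7→11.7 °C: -134.09 kJ/kg
Δh = -148.82 + -1100 + -134.09 = -1382.9 kJ/kg
Q = ṁ·Δh = 207.1 kg/min × -1382.9 kJ/kg = -286400 kJ/min
|Q| = 4773.3 kW = 4.7733 MW

Q_c = 4.77 MW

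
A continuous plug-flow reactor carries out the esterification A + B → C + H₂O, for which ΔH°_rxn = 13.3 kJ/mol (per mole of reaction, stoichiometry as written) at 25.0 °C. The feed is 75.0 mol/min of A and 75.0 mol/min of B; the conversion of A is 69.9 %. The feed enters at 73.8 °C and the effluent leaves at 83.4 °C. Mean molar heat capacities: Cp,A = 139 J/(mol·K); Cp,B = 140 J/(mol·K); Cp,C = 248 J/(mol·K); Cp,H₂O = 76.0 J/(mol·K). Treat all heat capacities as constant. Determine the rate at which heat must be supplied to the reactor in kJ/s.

Q_in = 17.3 kJ/s

Extent of reaction ξ = 0.699 × 75.0 = 52.425 mol/min
Reaction term: ξ·ΔH°_rxn = 52.425 × 13.3 = 697.25 kJ/min
Sensible, feed 73.8→25 °C: -1021.1 kJ/min
Outlet flows (mol/min): A 22.575, B 22.575, C 52.425, H₂O 52.425
Sensible, products 25→83.4 °C: 1359.8 kJ/min
Q = ΔH = 1035.9 kJ/min = 17.265 kW
Heat supplied = 17.265 kJ/s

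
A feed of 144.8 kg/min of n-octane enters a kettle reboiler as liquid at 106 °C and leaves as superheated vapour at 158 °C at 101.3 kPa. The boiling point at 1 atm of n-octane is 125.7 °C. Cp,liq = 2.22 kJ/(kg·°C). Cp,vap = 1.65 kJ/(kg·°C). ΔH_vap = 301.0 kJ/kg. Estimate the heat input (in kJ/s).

liquid 106→125.7 °C: 43.734 kJ/kg
vaporisation at 125.7 °C: 301 kJ/kg
vapour 125.7→158 °C: 53.295 kJ/kg
Δh = 43.734 + 301 + 53.295 = 398.03 kJ/kg
Q = ṁ·Δh = 144.8 kg/min × 398.03 kJ/kg = 57635 kJ/min
|Q| = 960.58 kW

Q = 961 kJ/s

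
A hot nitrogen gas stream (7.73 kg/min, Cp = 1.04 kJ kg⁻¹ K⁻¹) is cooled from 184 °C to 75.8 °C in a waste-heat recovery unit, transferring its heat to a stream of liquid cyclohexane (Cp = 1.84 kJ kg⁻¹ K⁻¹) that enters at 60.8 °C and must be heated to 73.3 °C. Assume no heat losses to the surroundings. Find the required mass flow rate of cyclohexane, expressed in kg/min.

Heat released by hot stream: Q = 7.73 × 1.04 × (184 − 75.8) = 869.84 kJ/min
Energy balance on cold side (adiabatic exchanger): Q = ṁ_c·Cp_c·(T_c,out − T_c,in)
ṁ_c = 869.84 / [1.84 × (73.3 − 60.8)] = 37.819 kg/min

ṁ_c = 37.8 kg/min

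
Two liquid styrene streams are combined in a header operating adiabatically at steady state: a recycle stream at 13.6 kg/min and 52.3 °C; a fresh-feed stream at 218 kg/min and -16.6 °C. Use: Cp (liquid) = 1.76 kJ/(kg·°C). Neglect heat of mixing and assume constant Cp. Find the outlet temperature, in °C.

T_out = -12.6 °C

Energy balance with Q = 0: Σ ṁᵢCp,ᵢ(T_out − Tᵢ) = 0
Σ ṁᵢCp,ᵢTᵢ = 13.6×1.76×52.3 + 218×1.76×-16.6 = -5117.2
Σ ṁᵢCp,ᵢ = 13.6×1.76 + 218×1.76 = 407.62
T_out = -5117.2 / 407.62 = -12.554 °C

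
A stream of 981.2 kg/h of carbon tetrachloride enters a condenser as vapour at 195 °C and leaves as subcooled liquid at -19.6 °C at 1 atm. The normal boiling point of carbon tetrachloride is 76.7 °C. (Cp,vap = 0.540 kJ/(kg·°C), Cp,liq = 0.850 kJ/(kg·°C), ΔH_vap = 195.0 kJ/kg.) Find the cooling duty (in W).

Q_c = 92900 W

vapour 195→76.7 °C: -63.882 kJ/kg
condensation at 76.7 °C: -195 kJ/kg
liquid 76.7→-19.6 °C: -81.855 kJ/kg
Δh = -63.882 + -195 + -81.855 = -340.74 kJ/kg
Q = ṁ·Δh = 981.2 kg/h × -340.74 kJ/kg = -334330 kJ/h
|Q| = 92.87 kW = 92870 W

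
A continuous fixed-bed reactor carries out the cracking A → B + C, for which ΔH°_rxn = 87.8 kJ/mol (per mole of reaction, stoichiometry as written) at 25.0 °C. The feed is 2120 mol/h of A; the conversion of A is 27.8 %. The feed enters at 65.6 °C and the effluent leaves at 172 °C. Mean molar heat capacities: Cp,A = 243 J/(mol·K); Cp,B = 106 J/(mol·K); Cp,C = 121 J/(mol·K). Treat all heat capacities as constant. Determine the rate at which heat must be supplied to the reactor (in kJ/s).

Extent of reaction ξ = 0.278 × 2120 = 589.36 mol/h
Reaction term: ξ·ΔH°_rxn = 589.36 × 87.8 = 51746 kJ/h
Sensible, feed 65.6→25 °C: -20915 kJ/h
Outlet flows (mol/h): A 1530.6, B 589.36, C 589.36
Sensible, products 25→172 °C: 74342 kJ/h
Q = ΔH = 105170 kJ/h = 29.215 kW
Heat supplied = 29.215 kJ/s

Q_in = 29.2 kJ/s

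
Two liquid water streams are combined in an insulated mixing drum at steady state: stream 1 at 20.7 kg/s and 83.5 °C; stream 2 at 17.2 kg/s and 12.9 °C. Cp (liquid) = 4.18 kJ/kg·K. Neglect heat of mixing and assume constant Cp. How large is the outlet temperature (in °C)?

T_out = 51.5 °C

Adiabatic, steady state ⇒ Σ ṁᵢCp,ᵢ(T_out − Tᵢ) = 0
Σ ṁᵢCp,ᵢTᵢ = 20.7×4.18×83.5 + 17.2×4.18×12.9 = 8152.4
Σ ṁᵢCp,ᵢ = 20.7×4.18 + 17.2×4.18 = 158.42
T_out = 8152.4 / 158.42 = 51.46 °C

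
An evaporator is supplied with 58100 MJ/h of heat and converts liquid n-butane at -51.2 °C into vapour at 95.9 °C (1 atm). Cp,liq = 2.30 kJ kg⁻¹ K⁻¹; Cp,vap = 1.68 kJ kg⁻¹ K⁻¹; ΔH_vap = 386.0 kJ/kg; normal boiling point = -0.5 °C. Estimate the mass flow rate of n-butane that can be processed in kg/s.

ṁ = 24.3 kg/s

Δh = 2.30×(-0.5−-51.2) + 386.0 + 1.68×(95.9−-0.5) = 664.56 kJ/kg
Q = 58100 MJ/h = 16139 kJ/s = 16139 kJ/s
ṁ = Q/Δh = 16139 / 664.56 = 24.285 kg/s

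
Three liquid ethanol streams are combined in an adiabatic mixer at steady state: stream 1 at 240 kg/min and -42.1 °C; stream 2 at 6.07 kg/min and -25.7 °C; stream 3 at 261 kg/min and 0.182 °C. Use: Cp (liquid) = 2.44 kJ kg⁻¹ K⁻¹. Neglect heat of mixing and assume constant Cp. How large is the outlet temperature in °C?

Adiabatic, steady state ⇒ Σ ṁᵢCp,ᵢ(T_out − Tᵢ) = 0
T_out = Σ ṁᵢCp,ᵢTᵢ / Σ ṁᵢCp,ᵢ
      = -24918 / 1237.3 = -20.14 °C

T_out = -20.1 °C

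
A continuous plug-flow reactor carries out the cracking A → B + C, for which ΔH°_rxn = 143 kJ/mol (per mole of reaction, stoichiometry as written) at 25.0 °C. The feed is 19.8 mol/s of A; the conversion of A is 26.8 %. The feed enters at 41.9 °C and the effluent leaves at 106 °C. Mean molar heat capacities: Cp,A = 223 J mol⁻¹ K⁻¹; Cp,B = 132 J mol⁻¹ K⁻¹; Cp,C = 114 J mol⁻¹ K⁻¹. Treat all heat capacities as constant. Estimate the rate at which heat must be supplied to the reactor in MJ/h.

Q_in = 3790 MJ/h

Extent of reaction ξ = 0.268 × 19.8 = 5.3064 mol/s
Reaction term: ξ·ΔH°_rxn = 5.3064 × 143 = 758.82 kJ/s
Sensible, feed 41.9→25 °C: -74.62 kJ/s
Outlet flows (mol/s): A 14.494, B 5.3064, C 5.3064
Sensible, products 25→106 °C: 367.53 kJ/s
Q = ΔH = 1051.7 kJ/s = 1051.7 kW
Heat supplied = 3786.2 MJ/h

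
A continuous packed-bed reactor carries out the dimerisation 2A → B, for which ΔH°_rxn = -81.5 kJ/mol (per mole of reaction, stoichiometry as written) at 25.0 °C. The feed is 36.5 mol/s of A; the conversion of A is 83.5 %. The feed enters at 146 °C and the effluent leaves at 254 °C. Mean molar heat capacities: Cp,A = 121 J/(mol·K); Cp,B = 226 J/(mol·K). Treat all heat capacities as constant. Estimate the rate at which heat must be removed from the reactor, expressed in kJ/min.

Q_out = 49200 kJ/min

Extent of reaction ξ = 0.835 × 36.5 / 2 = 15.239 mol/s
Reaction term: ξ·ΔH°_rxn = 15.239 × -81.5 = -1242 kJ/s
Sensible, feed 146→25 °C: -534.4 kJ/s
Outlet flows (mol/s): A 6.0225, B 15.239
Sensible, products 25→254 °C: 955.54 kJ/s
Q = ΔH = -820.81 kJ/s = -820.81 kW
Heat removed = 49249 kJ/min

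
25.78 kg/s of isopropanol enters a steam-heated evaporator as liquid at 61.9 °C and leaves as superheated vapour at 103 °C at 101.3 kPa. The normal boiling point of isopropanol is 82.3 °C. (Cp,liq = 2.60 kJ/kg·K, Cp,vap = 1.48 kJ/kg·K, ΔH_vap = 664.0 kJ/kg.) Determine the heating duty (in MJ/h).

liquid 61.9→82.3 °C: 53.04 kJ/kg
vaporisation at 82.3 °C: 664 kJ/kg
vapour 82.3→103 °C: 30.636 kJ/kg
Δh = 53.04 + 664 + 30.636 = 747.68 kJ/kg
Q = ṁ·Δh = 25.78 kg/s × 747.68 kJ/kg = 19275 kJ/s
|Q| = 19275 kW = 69390 MJ/h

Q = 69400 MJ/h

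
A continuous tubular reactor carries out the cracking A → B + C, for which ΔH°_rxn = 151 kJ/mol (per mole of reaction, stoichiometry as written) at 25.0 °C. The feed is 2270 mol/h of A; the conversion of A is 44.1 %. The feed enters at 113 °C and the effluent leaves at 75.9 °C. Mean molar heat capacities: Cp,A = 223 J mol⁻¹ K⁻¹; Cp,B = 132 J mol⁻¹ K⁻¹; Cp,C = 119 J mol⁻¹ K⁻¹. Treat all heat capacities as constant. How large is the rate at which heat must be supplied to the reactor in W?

Extent of reaction ξ = 0.441 × 2270 = 1001.1 mol/h
Reaction term: ξ·ΔH°_rxn = 1001.1 × 151 = 151160 kJ/h
Sensible, feed 113→25 °C: -44546 kJ/h
Outlet flows (mol/h): A 1268.9, B 1001.1, C 1001.1
Sensible, products 25→75.9 °C: 27193 kJ/h
Q = ΔH = 133810 kJ/h = 37.169 kW
Heat supplied = 37169 W

Q_in = 37200 W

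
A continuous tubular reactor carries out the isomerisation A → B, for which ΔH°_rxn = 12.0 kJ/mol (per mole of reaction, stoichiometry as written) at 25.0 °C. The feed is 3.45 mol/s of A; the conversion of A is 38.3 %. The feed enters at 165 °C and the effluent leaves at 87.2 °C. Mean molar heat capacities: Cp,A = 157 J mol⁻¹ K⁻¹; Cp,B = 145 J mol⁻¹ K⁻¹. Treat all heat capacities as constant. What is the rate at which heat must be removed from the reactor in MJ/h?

Extent of reaction ξ = 0.383 × 3.45 = 1.3214 mol/s
Reaction term: ξ·ΔH°_rxn = 1.3214 × 12.0 = 15.856 kJ/s
Sensible, feed 165→25 °C: -75.831 kJ/s
Outlet flows (mol/s): A 2.1287, B 1.3214
Sensible, products 25→87.2 °C: 32.704 kJ/s
Q = ΔH = -27.27 kJ/s = -27.27 kW
Heat removed = 98.174 MJ/h

Q_out = 98.2 MJ/h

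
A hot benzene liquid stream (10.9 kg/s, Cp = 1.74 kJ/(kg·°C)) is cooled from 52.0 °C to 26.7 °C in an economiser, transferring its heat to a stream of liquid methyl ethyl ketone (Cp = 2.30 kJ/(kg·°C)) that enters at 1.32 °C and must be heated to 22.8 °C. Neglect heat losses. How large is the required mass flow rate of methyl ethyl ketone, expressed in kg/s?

Heat released by hot stream: Q = 10.9 × 1.74 × (52.0 − 26.7) = 479.84 kJ/s
Energy balance on cold side (adiabatic exchanger): Q = ṁ_c·Cp_c·(T_c,out − T_c,in)
ṁ_c = 479.84 / [2.30 × (22.8 − 1.32)] = 9.7126 kg/s

ṁ_c = 9.71 kg/s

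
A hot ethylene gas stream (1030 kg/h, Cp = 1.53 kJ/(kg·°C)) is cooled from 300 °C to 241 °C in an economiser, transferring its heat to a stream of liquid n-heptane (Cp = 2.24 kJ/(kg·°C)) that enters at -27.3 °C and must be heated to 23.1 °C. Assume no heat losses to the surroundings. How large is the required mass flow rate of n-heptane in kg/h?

Heat released by hot stream: Q = 1030 × 1.53 × (300 − 241) = 92978 kJ/h
Energy balance on cold side (adiabatic exchanger): Q = ṁ_c·Cp_c·(T_c,out − T_c,in)
ṁ_c = 92978 / [2.24 × (23.1 − -27.3)] = 823.57 kg/h

ṁ_c = 824 kg/h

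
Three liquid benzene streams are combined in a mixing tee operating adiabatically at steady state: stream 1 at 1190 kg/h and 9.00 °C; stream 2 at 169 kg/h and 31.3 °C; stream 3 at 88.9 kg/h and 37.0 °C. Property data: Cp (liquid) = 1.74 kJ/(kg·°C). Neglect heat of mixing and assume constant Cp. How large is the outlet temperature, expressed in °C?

T_out = 13.3 °C

No heat crosses the boundary, so H_out = H_in.
Σ ṁᵢCp,ᵢTᵢ = 1190×1.74×9.00 + 169×1.74×31.3 + 88.9×1.74×37.0 = 33563
Σ ṁᵢCp,ᵢ = 1190×1.74 + 169×1.74 + 88.9×1.74 = 2519.3
T_out = 33563 / 2519.3 = 13.322 °C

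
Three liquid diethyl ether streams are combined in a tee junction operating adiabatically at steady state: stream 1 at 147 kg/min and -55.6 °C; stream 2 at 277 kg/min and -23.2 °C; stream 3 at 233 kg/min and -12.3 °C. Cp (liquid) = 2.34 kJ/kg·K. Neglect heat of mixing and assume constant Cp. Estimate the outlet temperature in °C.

Energy balance with Q = 0: Σ ṁᵢCp,ᵢ(T_out − Tᵢ) = 0
T_out = Σ ṁᵢCp,ᵢTᵢ / Σ ṁᵢCp,ᵢ
      = -40869 / 1537.4 = -26.584 °C

T_out = -26.6 °C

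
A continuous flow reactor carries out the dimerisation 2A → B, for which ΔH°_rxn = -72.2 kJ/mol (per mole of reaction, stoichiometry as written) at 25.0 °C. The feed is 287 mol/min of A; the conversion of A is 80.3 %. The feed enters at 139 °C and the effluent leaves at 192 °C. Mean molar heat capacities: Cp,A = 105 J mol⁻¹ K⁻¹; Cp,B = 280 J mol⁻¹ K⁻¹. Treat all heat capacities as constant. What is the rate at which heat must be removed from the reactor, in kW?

Extent of reaction ξ = 0.803 × 287 / 2 = 115.23 mol/min
Reaction term: ξ·ΔH°_rxn = 115.23 × -72.2 = -8319.6 kJ/min
Sensible, feed 139→25 °C: -3435.4 kJ/min
Outlet flows (mol/min): A 56.539, B 115.23
Sensible, products 25→192 °C: 6379.6 kJ/min
Q = ΔH = -5375.4 kJ/min = -89.591 kW
Heat removed = 89.591 kW

Q_out = 89.6 kW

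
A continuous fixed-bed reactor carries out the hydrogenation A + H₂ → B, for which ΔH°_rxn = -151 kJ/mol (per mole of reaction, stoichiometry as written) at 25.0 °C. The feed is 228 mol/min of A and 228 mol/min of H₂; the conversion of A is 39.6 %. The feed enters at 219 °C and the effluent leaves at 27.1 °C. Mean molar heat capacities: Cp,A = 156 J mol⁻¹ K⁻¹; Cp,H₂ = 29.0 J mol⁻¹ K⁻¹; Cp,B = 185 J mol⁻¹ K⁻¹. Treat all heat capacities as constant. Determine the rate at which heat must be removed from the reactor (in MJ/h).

Q_out = 1300 MJ/h

Extent of reaction ξ = 0.396 × 228 = 90.288 mol/min
Reaction term: ξ·ΔH°_rxn = 90.288 × -151 = -13633 kJ/min
Sensible, feed 219→25 °C: -8182.9 kJ/min
Outlet flows (mol/min): A 137.71, H₂ 137.71, B 90.288
Sensible, products 25→27.1 °C: 88.578 kJ/min
Q = ΔH = -21728 kJ/min = -362.13 kW
Heat removed = 1303.7 MJ/h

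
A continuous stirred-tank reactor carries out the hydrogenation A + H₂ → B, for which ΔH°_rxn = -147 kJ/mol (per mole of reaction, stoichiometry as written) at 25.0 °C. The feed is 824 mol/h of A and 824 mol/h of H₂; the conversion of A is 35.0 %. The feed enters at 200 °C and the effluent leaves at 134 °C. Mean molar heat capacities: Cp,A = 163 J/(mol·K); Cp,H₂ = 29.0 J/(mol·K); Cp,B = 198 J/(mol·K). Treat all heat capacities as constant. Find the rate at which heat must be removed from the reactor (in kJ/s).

Extent of reaction ξ = 0.350 × 824 = 288.4 mol/h
Reaction term: ξ·ΔH°_rxn = 288.4 × -147 = -42395 kJ/h
Sensible, feed 200→25 °C: -27686 kJ/h
Outlet flows (mol/h): A 535.6, H₂ 535.6, B 288.4
Sensible, products 25→134 °C: 17433 kJ/h
Q = ΔH = -52648 kJ/h = -14.624 kW
Heat removed = 14.624 kJ/s

Q_out = 14.6 kJ/s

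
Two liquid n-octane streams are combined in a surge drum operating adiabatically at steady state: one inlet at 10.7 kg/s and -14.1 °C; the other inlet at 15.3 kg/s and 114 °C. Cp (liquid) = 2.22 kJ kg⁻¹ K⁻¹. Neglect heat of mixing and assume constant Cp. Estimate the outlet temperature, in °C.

T_out = 61.3 °C

No heat crosses the boundary, so H_out = H_in.
T_out = Σ ṁᵢCp,ᵢTᵢ / Σ ṁᵢCp,ᵢ
      = 3537.2 / 57.72 = 61.282 °C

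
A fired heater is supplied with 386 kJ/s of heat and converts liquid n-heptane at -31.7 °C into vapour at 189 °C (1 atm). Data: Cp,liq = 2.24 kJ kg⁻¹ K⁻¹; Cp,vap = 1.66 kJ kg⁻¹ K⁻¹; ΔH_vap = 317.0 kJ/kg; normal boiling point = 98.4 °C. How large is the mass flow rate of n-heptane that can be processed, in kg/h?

ṁ = 1830 kg/h

Δh = 2.24×(98.4−-31.7) + 317.0 + 1.66×(189−98.4) = 758.82 kJ/kg
Q = 386 kJ/s = 386 kJ/s = 1.3896e+06 kJ/h
ṁ = Q/Δh = 1.3896e+06 / 758.82 = 1831.3 kg/h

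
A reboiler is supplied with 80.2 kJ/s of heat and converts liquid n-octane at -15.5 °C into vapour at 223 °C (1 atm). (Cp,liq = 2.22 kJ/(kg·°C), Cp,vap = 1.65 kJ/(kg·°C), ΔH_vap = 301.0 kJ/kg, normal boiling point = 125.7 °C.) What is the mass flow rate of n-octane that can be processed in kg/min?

ṁ = 6.21 kg/min

Δh = 2.22×(125.7−-15.5) + 301.0 + 1.65×(223−125.7) = 775.01 kJ/kg
Q = 80.2 kJ/s = 80.2 kJ/s = 4812 kJ/min
ṁ = Q/Δh = 4812 / 775.01 = 6.209 kg/min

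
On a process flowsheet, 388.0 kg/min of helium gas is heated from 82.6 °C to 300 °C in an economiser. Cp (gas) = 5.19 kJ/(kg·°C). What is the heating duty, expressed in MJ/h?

Q = 26300 MJ/h

Q = ṁ·Cp·ΔT = 388.0 × 5.19 × (300 − 82.6) = 437780 kJ/min
Converting: 437780 / 60 s = 7296.4 kW
Heating duty = 26267 MJ/h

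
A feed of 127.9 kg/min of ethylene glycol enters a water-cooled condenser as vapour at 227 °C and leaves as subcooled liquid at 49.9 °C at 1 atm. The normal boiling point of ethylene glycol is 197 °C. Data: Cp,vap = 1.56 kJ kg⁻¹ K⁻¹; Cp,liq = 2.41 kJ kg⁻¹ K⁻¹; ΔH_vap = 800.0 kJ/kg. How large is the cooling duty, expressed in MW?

Q_c = 2.56 MW

vapour 227→197 °C: -46.8 kJ/kg
condensation at 197 °C: -800 kJ/kg
liquid 197→49.9 °C: -354.51 kJ/kg
Δh = -46.8 + -800 + -354.51 = -1201.3 kJ/kg
Q = ṁ·Δh = 127.9 kg/min × -1201.3 kJ/kg = -153650 kJ/min
|Q| = 2560.8 kW = 2.5608 MW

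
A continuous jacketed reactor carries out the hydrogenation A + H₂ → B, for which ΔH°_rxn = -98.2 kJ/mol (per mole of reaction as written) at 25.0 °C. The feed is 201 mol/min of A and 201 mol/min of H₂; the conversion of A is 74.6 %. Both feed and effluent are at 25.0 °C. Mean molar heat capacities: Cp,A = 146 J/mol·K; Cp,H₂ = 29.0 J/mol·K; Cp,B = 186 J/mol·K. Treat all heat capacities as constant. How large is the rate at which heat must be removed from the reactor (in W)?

Q_out = 245000 W

Extent of reaction ξ = 0.746 × 201 = 149.95 mol/min
Reaction term: ξ·ΔH°_rxn = 149.95 × -98.2 = -14725 kJ/min
Q = ΔH = -14725 kJ/min = -245.41 kW
Heat removed = 245410 W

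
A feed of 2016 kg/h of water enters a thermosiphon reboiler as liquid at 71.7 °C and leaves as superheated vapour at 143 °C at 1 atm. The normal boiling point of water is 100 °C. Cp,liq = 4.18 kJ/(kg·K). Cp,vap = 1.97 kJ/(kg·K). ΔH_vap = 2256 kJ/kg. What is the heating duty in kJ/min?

Q = 82600 kJ/min

liquid 71.7→100 °C: 118.29 kJ/kg
vaporisation at 100 °C: 2256 kJ/kg
vapour 100→143 °C: 84.71 kJ/kg
Δh = 118.29 + 2256 + 84.71 = 2459 kJ/kg
Q = ṁ·Δh = 2016 kg/h × 2459 kJ/kg = 4.9574e+06 kJ/h
|Q| = 1377 kW = 82623 kJ/min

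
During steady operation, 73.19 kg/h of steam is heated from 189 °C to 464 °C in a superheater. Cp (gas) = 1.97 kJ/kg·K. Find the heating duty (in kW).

Q = ṁ·Cp·ΔT = 73.19 × 1.97 × (464 − 189) = 39651 kJ/h
Converting: 39651 / 3600 s = 11.014 kW

Q = 11.0 kW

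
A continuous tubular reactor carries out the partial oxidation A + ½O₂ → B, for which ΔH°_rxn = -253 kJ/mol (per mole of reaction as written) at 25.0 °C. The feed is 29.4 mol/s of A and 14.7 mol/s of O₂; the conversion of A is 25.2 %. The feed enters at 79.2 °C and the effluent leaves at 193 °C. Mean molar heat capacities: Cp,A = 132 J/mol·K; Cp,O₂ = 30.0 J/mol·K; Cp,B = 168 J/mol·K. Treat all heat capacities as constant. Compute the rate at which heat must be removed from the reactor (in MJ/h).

Extent of reaction ξ = 0.252 × 29.4 = 7.4088 mol/s
Reaction term: ξ·ΔH°_rxn = 7.4088 × -253 = -1874.4 kJ/s
Sensible, feed 79.2→25 °C: -234.24 kJ/s
Outlet flows (mol/s): A 21.991, O₂ 10.996, B 7.4088
Sensible, products 25→193 °C: 752.2 kJ/s
Q = ΔH = -1356.5 kJ/s = -1356.5 kW
Heat removed = 4883.3 MJ/h

Q_out = 4880 MJ/h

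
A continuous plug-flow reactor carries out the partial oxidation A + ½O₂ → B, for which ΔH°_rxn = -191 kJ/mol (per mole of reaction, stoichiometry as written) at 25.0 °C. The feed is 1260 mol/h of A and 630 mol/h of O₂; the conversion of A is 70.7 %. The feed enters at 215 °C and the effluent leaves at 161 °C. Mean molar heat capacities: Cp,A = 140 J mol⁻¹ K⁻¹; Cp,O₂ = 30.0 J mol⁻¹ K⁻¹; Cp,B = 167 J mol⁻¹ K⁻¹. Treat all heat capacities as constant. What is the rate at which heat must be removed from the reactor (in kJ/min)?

Extent of reaction ξ = 0.707 × 1260 = 890.82 mol/h
Reaction term: ξ·ΔH°_rxn = 890.82 × -191 = -170150 kJ/h
Sensible, feed 215→25 °C: -37107 kJ/h
Outlet flows (mol/h): A 369.18, O₂ 184.59, B 890.82
Sensible, products 25→161 °C: 28015 kJ/h
Q = ΔH = -179240 kJ/h = -49.789 kW
Heat removed = 2987.3 kJ/min

Q_out = 2990 kJ/min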